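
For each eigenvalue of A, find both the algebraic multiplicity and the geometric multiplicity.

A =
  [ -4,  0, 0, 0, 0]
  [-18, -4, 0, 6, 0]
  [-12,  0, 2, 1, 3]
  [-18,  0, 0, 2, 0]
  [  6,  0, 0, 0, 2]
λ = -4: alg = 2, geom = 2; λ = 2: alg = 3, geom = 2

Step 1 — factor the characteristic polynomial to read off the algebraic multiplicities:
  χ_A(x) = (x - 2)^3*(x + 4)^2

Step 2 — compute geometric multiplicities via the rank-nullity identity g(λ) = n − rank(A − λI):
  rank(A − (-4)·I) = 3, so dim ker(A − (-4)·I) = n − 3 = 2
  rank(A − (2)·I) = 3, so dim ker(A − (2)·I) = n − 3 = 2

Summary:
  λ = -4: algebraic multiplicity = 2, geometric multiplicity = 2
  λ = 2: algebraic multiplicity = 3, geometric multiplicity = 2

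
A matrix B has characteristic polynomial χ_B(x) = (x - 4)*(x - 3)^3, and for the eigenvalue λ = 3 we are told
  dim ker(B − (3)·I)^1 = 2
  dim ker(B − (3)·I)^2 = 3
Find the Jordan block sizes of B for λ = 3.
Block sizes for λ = 3: [2, 1]

From the dimensions of kernels of powers, the number of Jordan blocks of size at least j is d_j − d_{j−1} where d_j = dim ker(N^j) (with d_0 = 0). Computing the differences gives [2, 1].
The number of blocks of size exactly k is (#blocks of size ≥ k) − (#blocks of size ≥ k + 1), so the partition is: 1 block(s) of size 1, 1 block(s) of size 2.
In nonincreasing order the block sizes are [2, 1].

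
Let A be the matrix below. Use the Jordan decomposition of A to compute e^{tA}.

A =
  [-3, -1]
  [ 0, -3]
e^{tA} =
  [exp(-3*t), -t*exp(-3*t)]
  [0, exp(-3*t)]

Strategy: write A = P · J · P⁻¹ where J is a Jordan canonical form, so e^{tA} = P · e^{tJ} · P⁻¹, and e^{tJ} can be computed block-by-block.

A has Jordan form
J =
  [-3,  1]
  [ 0, -3]
(up to reordering of blocks).

Per-block formulas:
  For a 2×2 Jordan block J_2(-3): exp(t · J_2(-3)) = e^(-3t)·(I + t·N), where N is the 2×2 nilpotent shift.

After assembling e^{tJ} and conjugating by P, we get:

e^{tA} =
  [exp(-3*t), -t*exp(-3*t)]
  [0, exp(-3*t)]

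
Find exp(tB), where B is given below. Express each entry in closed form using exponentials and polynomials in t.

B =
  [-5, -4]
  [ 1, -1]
e^{tB} =
  [-2*t*exp(-3*t) + exp(-3*t), -4*t*exp(-3*t)]
  [t*exp(-3*t), 2*t*exp(-3*t) + exp(-3*t)]

Strategy: write B = P · J · P⁻¹ where J is a Jordan canonical form, so e^{tB} = P · e^{tJ} · P⁻¹, and e^{tJ} can be computed block-by-block.

B has Jordan form
J =
  [-3,  1]
  [ 0, -3]
(up to reordering of blocks).

Per-block formulas:
  For a 2×2 Jordan block J_2(-3): exp(t · J_2(-3)) = e^(-3t)·(I + t·N), where N is the 2×2 nilpotent shift.

After assembling e^{tJ} and conjugating by P, we get:

e^{tB} =
  [-2*t*exp(-3*t) + exp(-3*t), -4*t*exp(-3*t)]
  [t*exp(-3*t), 2*t*exp(-3*t) + exp(-3*t)]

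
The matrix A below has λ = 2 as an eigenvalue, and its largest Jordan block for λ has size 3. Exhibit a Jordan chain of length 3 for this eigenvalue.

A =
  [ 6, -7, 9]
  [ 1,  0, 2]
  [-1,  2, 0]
A Jordan chain for λ = 2 of length 3:
v_1 = (4, 1, -1)ᵀ
v_2 = (-7, -2, 2)ᵀ
v_3 = (0, 1, 0)ᵀ

Let N = A − (2)·I. We want v_3 with N^3 v_3 = 0 but N^2 v_3 ≠ 0; then v_{j-1} := N · v_j for j = 3, …, 2.

Pick v_3 = (0, 1, 0)ᵀ.
Then v_2 = N · v_3 = (-7, -2, 2)ᵀ.
Then v_1 = N · v_2 = (4, 1, -1)ᵀ.

Sanity check: (A − (2)·I) v_1 = (0, 0, 0)ᵀ = 0. ✓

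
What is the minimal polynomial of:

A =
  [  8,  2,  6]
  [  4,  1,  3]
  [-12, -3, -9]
x^2

The characteristic polynomial is χ_A(x) = x^3, so the eigenvalues are known. The minimal polynomial is
  m_A(x) = Π_λ (x − λ)^{k_λ}
where k_λ is the size of the *largest* Jordan block for λ (equivalently, the smallest k with (A − λI)^k v = 0 for every generalised eigenvector v of λ).

  λ = 0: largest Jordan block has size 2, contributing (x − 0)^2

So m_A(x) = x^2 = x^2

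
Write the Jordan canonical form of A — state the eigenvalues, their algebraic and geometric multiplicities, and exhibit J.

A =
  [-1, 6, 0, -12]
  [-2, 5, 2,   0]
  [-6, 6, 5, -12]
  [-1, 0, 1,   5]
J_1(-1) ⊕ J_2(5) ⊕ J_1(5)

The characteristic polynomial is
  det(x·I − A) = x^4 - 14*x^3 + 60*x^2 - 50*x - 125 = (x - 5)^3*(x + 1)

Eigenvalues and multiplicities (the geometric multiplicity of λ is n − rank(A − λI), which equals the number of Jordan blocks for λ):
  λ = -1: algebraic multiplicity = 1, geometric multiplicity = 1
  λ = 5: algebraic multiplicity = 3, geometric multiplicity = 2

Determining the block sizes for each eigenvalue:
  λ = -1: one block (gm = 1), so the single block has size am = 1 → block sizes [1]
  λ = 5: 2 blocks summing to 3 forces exactly one block of size 2 and the rest size 1 → block sizes [2, 1]

Assembling the blocks gives a Jordan form
J =
  [-1, 0, 0, 0]
  [ 0, 5, 1, 0]
  [ 0, 0, 5, 0]
  [ 0, 0, 0, 5]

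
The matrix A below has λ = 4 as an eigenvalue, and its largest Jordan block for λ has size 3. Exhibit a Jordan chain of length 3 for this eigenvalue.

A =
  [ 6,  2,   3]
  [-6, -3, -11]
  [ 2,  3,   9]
A Jordan chain for λ = 4 of length 3:
v_1 = (-2, 8, -4)ᵀ
v_2 = (2, -6, 2)ᵀ
v_3 = (1, 0, 0)ᵀ

Let N = A − (4)·I. We want v_3 with N^3 v_3 = 0 but N^2 v_3 ≠ 0; then v_{j-1} := N · v_j for j = 3, …, 2.

Pick v_3 = (1, 0, 0)ᵀ.
Then v_2 = N · v_3 = (2, -6, 2)ᵀ.
Then v_1 = N · v_2 = (-2, 8, -4)ᵀ.

Sanity check: (A − (4)·I) v_1 = (0, 0, 0)ᵀ = 0. ✓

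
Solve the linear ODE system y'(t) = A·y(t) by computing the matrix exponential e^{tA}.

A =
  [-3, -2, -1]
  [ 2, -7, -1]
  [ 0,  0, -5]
e^{tA} =
  [2*t*exp(-5*t) + exp(-5*t), -2*t*exp(-5*t), -t*exp(-5*t)]
  [2*t*exp(-5*t), -2*t*exp(-5*t) + exp(-5*t), -t*exp(-5*t)]
  [0, 0, exp(-5*t)]

Strategy: write A = P · J · P⁻¹ where J is a Jordan canonical form, so e^{tA} = P · e^{tJ} · P⁻¹, and e^{tJ} can be computed block-by-block.

A has Jordan form
J =
  [-5,  1,  0]
  [ 0, -5,  0]
  [ 0,  0, -5]
(up to reordering of blocks).

Per-block formulas:
  For a 2×2 Jordan block J_2(-5): exp(t · J_2(-5)) = e^(-5t)·(I + t·N), where N is the 2×2 nilpotent shift.
  For a 1×1 block at λ = -5: exp(t · [-5]) = [e^(-5t)].

After assembling e^{tJ} and conjugating by P, we get:

e^{tA} =
  [2*t*exp(-5*t) + exp(-5*t), -2*t*exp(-5*t), -t*exp(-5*t)]
  [2*t*exp(-5*t), -2*t*exp(-5*t) + exp(-5*t), -t*exp(-5*t)]
  [0, 0, exp(-5*t)]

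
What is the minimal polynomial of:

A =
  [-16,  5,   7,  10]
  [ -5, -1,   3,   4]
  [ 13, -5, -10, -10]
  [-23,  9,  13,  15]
x^3 + 9*x^2 + 27*x + 27

The characteristic polynomial is χ_A(x) = (x + 3)^4, so the eigenvalues are known. The minimal polynomial is
  m_A(x) = Π_λ (x − λ)^{k_λ}
where k_λ is the size of the *largest* Jordan block for λ (equivalently, the smallest k with (A − λI)^k v = 0 for every generalised eigenvector v of λ).

  λ = -3: largest Jordan block has size 3, contributing (x + 3)^3

So m_A(x) = (x + 3)^3 = x^3 + 9*x^2 + 27*x + 27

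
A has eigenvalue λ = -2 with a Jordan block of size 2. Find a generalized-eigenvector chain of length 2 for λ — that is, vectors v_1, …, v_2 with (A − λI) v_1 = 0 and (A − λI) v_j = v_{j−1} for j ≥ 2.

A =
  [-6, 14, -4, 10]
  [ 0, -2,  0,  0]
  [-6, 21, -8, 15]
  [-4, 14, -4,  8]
A Jordan chain for λ = -2 of length 2:
v_1 = (-4, 0, -6, -4)ᵀ
v_2 = (1, 0, 0, 0)ᵀ

Let N = A − (-2)·I. We want v_2 with N^2 v_2 = 0 but N^1 v_2 ≠ 0; then v_{j-1} := N · v_j for j = 2, …, 2.

Pick v_2 = (1, 0, 0, 0)ᵀ.
Then v_1 = N · v_2 = (-4, 0, -6, -4)ᵀ.

Sanity check: (A − (-2)·I) v_1 = (0, 0, 0, 0)ᵀ = 0. ✓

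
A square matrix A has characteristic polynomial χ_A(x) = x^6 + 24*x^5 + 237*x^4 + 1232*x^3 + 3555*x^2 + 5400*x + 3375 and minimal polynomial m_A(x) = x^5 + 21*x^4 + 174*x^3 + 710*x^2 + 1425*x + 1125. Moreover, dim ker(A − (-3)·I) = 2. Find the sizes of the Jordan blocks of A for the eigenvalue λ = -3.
Block sizes for λ = -3: [2, 1]

Step 1 — from the characteristic polynomial, algebraic multiplicity of λ = -3 is 3. From dim ker(A − (-3)·I) = 2, there are exactly 2 Jordan blocks for λ = -3.
Step 2 — from the minimal polynomial, the factor (x + 3)^2 tells us the largest block for λ = -3 has size 2.
Step 3 — with total size 3, 2 blocks, and largest block 2, the block sizes (in nonincreasing order) are [2, 1].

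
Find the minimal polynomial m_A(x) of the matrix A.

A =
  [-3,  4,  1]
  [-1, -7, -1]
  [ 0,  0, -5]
x^3 + 15*x^2 + 75*x + 125

The characteristic polynomial is χ_A(x) = (x + 5)^3, so the eigenvalues are known. The minimal polynomial is
  m_A(x) = Π_λ (x − λ)^{k_λ}
where k_λ is the size of the *largest* Jordan block for λ (equivalently, the smallest k with (A − λI)^k v = 0 for every generalised eigenvector v of λ).

  λ = -5: largest Jordan block has size 3, contributing (x + 5)^3

So m_A(x) = (x + 5)^3 = x^3 + 15*x^2 + 75*x + 125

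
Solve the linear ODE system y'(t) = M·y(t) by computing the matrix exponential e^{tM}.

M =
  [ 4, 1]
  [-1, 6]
e^{tM} =
  [-t*exp(5*t) + exp(5*t), t*exp(5*t)]
  [-t*exp(5*t), t*exp(5*t) + exp(5*t)]

Strategy: write M = P · J · P⁻¹ where J is a Jordan canonical form, so e^{tM} = P · e^{tJ} · P⁻¹, and e^{tJ} can be computed block-by-block.

M has Jordan form
J =
  [5, 1]
  [0, 5]
(up to reordering of blocks).

Per-block formulas:
  For a 2×2 Jordan block J_2(5): exp(t · J_2(5)) = e^(5t)·(I + t·N), where N is the 2×2 nilpotent shift.

After assembling e^{tJ} and conjugating by P, we get:

e^{tM} =
  [-t*exp(5*t) + exp(5*t), t*exp(5*t)]
  [-t*exp(5*t), t*exp(5*t) + exp(5*t)]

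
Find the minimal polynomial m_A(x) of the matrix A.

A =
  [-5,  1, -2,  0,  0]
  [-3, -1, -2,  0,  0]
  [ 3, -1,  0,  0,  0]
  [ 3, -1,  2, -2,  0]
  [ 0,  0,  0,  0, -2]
x^2 + 4*x + 4

The characteristic polynomial is χ_A(x) = (x + 2)^5, so the eigenvalues are known. The minimal polynomial is
  m_A(x) = Π_λ (x − λ)^{k_λ}
where k_λ is the size of the *largest* Jordan block for λ (equivalently, the smallest k with (A − λI)^k v = 0 for every generalised eigenvector v of λ).

  λ = -2: largest Jordan block has size 2, contributing (x + 2)^2

So m_A(x) = (x + 2)^2 = x^2 + 4*x + 4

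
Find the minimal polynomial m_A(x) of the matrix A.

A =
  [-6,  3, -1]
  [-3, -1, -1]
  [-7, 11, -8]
x^3 + 15*x^2 + 75*x + 125

The characteristic polynomial is χ_A(x) = (x + 5)^3, so the eigenvalues are known. The minimal polynomial is
  m_A(x) = Π_λ (x − λ)^{k_λ}
where k_λ is the size of the *largest* Jordan block for λ (equivalently, the smallest k with (A − λI)^k v = 0 for every generalised eigenvector v of λ).

  λ = -5: largest Jordan block has size 3, contributing (x + 5)^3

So m_A(x) = (x + 5)^3 = x^3 + 15*x^2 + 75*x + 125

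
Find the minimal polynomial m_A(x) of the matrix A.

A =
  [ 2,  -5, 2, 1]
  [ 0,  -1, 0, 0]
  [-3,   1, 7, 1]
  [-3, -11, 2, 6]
x^3 - 9*x^2 + 15*x + 25

The characteristic polynomial is χ_A(x) = (x - 5)^3*(x + 1), so the eigenvalues are known. The minimal polynomial is
  m_A(x) = Π_λ (x − λ)^{k_λ}
where k_λ is the size of the *largest* Jordan block for λ (equivalently, the smallest k with (A − λI)^k v = 0 for every generalised eigenvector v of λ).

  λ = -1: largest Jordan block has size 1, contributing (x + 1)
  λ = 5: largest Jordan block has size 2, contributing (x − 5)^2

So m_A(x) = (x - 5)^2*(x + 1) = x^3 - 9*x^2 + 15*x + 25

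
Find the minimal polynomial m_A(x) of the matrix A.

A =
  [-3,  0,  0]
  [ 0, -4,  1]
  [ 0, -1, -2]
x^2 + 6*x + 9

The characteristic polynomial is χ_A(x) = (x + 3)^3, so the eigenvalues are known. The minimal polynomial is
  m_A(x) = Π_λ (x − λ)^{k_λ}
where k_λ is the size of the *largest* Jordan block for λ (equivalently, the smallest k with (A − λI)^k v = 0 for every generalised eigenvector v of λ).

  λ = -3: largest Jordan block has size 2, contributing (x + 3)^2

So m_A(x) = (x + 3)^2 = x^2 + 6*x + 9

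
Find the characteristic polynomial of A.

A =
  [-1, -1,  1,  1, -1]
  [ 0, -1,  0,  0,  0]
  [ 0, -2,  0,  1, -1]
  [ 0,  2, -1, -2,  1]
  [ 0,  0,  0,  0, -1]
x^5 + 5*x^4 + 10*x^3 + 10*x^2 + 5*x + 1

Expanding det(x·I − A) (e.g. by cofactor expansion or by noting that A is similar to its Jordan form J, which has the same characteristic polynomial as A) gives
  χ_A(x) = x^5 + 5*x^4 + 10*x^3 + 10*x^2 + 5*x + 1
which factors as (x + 1)^5. The eigenvalues (with algebraic multiplicities) are λ = -1 with multiplicity 5.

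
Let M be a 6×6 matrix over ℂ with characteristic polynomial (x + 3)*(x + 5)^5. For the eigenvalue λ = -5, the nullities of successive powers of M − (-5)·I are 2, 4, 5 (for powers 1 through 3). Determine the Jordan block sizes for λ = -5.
Block sizes for λ = -5: [3, 2]

From the dimensions of kernels of powers, the number of Jordan blocks of size at least j is d_j − d_{j−1} where d_j = dim ker(N^j) (with d_0 = 0). Computing the differences gives [2, 2, 1].
The number of blocks of size exactly k is (#blocks of size ≥ k) − (#blocks of size ≥ k + 1), so the partition is: 1 block(s) of size 2, 1 block(s) of size 3.
In nonincreasing order the block sizes are [3, 2].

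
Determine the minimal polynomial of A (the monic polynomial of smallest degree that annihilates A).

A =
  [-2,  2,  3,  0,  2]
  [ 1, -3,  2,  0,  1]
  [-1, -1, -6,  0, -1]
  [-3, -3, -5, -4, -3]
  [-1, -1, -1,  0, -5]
x^3 + 12*x^2 + 48*x + 64

The characteristic polynomial is χ_A(x) = (x + 4)^5, so the eigenvalues are known. The minimal polynomial is
  m_A(x) = Π_λ (x − λ)^{k_λ}
where k_λ is the size of the *largest* Jordan block for λ (equivalently, the smallest k with (A − λI)^k v = 0 for every generalised eigenvector v of λ).

  λ = -4: largest Jordan block has size 3, contributing (x + 4)^3

So m_A(x) = (x + 4)^3 = x^3 + 12*x^2 + 48*x + 64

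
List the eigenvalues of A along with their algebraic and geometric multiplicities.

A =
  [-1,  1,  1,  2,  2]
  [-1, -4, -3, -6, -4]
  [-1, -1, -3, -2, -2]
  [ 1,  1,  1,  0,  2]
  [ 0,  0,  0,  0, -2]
λ = -2: alg = 5, geom = 3

Step 1 — factor the characteristic polynomial to read off the algebraic multiplicities:
  χ_A(x) = (x + 2)^5

Step 2 — compute geometric multiplicities via the rank-nullity identity g(λ) = n − rank(A − λI):
  rank(A − (-2)·I) = 2, so dim ker(A − (-2)·I) = n − 2 = 3

Summary:
  λ = -2: algebraic multiplicity = 5, geometric multiplicity = 3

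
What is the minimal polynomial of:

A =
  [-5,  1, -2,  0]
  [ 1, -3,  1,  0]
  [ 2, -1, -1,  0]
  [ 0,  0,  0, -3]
x^3 + 9*x^2 + 27*x + 27

The characteristic polynomial is χ_A(x) = (x + 3)^4, so the eigenvalues are known. The minimal polynomial is
  m_A(x) = Π_λ (x − λ)^{k_λ}
where k_λ is the size of the *largest* Jordan block for λ (equivalently, the smallest k with (A − λI)^k v = 0 for every generalised eigenvector v of λ).

  λ = -3: largest Jordan block has size 3, contributing (x + 3)^3

So m_A(x) = (x + 3)^3 = x^3 + 9*x^2 + 27*x + 27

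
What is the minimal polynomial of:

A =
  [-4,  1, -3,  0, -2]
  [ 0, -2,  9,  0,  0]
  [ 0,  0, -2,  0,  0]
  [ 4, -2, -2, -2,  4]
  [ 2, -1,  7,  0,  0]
x^3 + 6*x^2 + 12*x + 8

The characteristic polynomial is χ_A(x) = (x + 2)^5, so the eigenvalues are known. The minimal polynomial is
  m_A(x) = Π_λ (x − λ)^{k_λ}
where k_λ is the size of the *largest* Jordan block for λ (equivalently, the smallest k with (A − λI)^k v = 0 for every generalised eigenvector v of λ).

  λ = -2: largest Jordan block has size 3, contributing (x + 2)^3

So m_A(x) = (x + 2)^3 = x^3 + 6*x^2 + 12*x + 8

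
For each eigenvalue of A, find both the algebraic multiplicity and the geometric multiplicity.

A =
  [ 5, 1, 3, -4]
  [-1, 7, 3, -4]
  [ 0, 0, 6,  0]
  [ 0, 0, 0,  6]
λ = 6: alg = 4, geom = 3

Step 1 — factor the characteristic polynomial to read off the algebraic multiplicities:
  χ_A(x) = (x - 6)^4

Step 2 — compute geometric multiplicities via the rank-nullity identity g(λ) = n − rank(A − λI):
  rank(A − (6)·I) = 1, so dim ker(A − (6)·I) = n − 1 = 3

Summary:
  λ = 6: algebraic multiplicity = 4, geometric multiplicity = 3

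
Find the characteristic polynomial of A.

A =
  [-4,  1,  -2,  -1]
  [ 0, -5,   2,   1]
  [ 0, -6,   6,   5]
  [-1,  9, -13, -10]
x^4 + 13*x^3 + 63*x^2 + 135*x + 108

Expanding det(x·I − A) (e.g. by cofactor expansion or by noting that A is similar to its Jordan form J, which has the same characteristic polynomial as A) gives
  χ_A(x) = x^4 + 13*x^3 + 63*x^2 + 135*x + 108
which factors as (x + 3)^3*(x + 4). The eigenvalues (with algebraic multiplicities) are λ = -4 with multiplicity 1, λ = -3 with multiplicity 3.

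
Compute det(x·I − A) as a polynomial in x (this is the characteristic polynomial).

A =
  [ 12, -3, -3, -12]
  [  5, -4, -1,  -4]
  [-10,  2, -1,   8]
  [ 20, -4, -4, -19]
x^4 + 12*x^3 + 54*x^2 + 108*x + 81

Expanding det(x·I − A) (e.g. by cofactor expansion or by noting that A is similar to its Jordan form J, which has the same characteristic polynomial as A) gives
  χ_A(x) = x^4 + 12*x^3 + 54*x^2 + 108*x + 81
which factors as (x + 3)^4. The eigenvalues (with algebraic multiplicities) are λ = -3 with multiplicity 4.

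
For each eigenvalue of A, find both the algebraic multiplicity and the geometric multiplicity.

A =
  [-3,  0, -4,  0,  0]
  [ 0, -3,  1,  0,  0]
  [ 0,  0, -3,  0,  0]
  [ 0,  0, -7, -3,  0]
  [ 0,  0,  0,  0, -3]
λ = -3: alg = 5, geom = 4

Step 1 — factor the characteristic polynomial to read off the algebraic multiplicities:
  χ_A(x) = (x + 3)^5

Step 2 — compute geometric multiplicities via the rank-nullity identity g(λ) = n − rank(A − λI):
  rank(A − (-3)·I) = 1, so dim ker(A − (-3)·I) = n − 1 = 4

Summary:
  λ = -3: algebraic multiplicity = 5, geometric multiplicity = 4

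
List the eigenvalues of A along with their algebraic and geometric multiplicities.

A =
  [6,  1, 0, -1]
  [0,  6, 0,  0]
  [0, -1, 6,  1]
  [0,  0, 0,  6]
λ = 6: alg = 4, geom = 3

Step 1 — factor the characteristic polynomial to read off the algebraic multiplicities:
  χ_A(x) = (x - 6)^4

Step 2 — compute geometric multiplicities via the rank-nullity identity g(λ) = n − rank(A − λI):
  rank(A − (6)·I) = 1, so dim ker(A − (6)·I) = n − 1 = 3

Summary:
  λ = 6: algebraic multiplicity = 4, geometric multiplicity = 3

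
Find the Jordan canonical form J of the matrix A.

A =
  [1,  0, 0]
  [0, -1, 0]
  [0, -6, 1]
J_1(-1) ⊕ J_1(1) ⊕ J_1(1)

The characteristic polynomial is
  det(x·I − A) = x^3 - x^2 - x + 1 = (x - 1)^2*(x + 1)

Eigenvalues and multiplicities (the geometric multiplicity of λ is n − rank(A − λI), which equals the number of Jordan blocks for λ):
  λ = -1: algebraic multiplicity = 1, geometric multiplicity = 1
  λ = 1: algebraic multiplicity = 2, geometric multiplicity = 2

Determining the block sizes for each eigenvalue:
  λ = -1: one block (gm = 1), so the single block has size am = 1 → block sizes [1]
  λ = 1: gm = am = 2, so every block has size 1 → block sizes [1, 1]

Assembling the blocks gives a Jordan form
J =
  [-1, 0, 0]
  [ 0, 1, 0]
  [ 0, 0, 1]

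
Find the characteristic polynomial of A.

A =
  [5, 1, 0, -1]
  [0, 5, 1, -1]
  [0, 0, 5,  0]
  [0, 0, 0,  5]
x^4 - 20*x^3 + 150*x^2 - 500*x + 625

Expanding det(x·I − A) (e.g. by cofactor expansion or by noting that A is similar to its Jordan form J, which has the same characteristic polynomial as A) gives
  χ_A(x) = x^4 - 20*x^3 + 150*x^2 - 500*x + 625
which factors as (x - 5)^4. The eigenvalues (with algebraic multiplicities) are λ = 5 with multiplicity 4.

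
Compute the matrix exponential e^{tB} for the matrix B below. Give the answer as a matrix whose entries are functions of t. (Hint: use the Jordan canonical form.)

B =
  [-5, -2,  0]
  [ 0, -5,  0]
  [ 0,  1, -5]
e^{tB} =
  [exp(-5*t), -2*t*exp(-5*t), 0]
  [0, exp(-5*t), 0]
  [0, t*exp(-5*t), exp(-5*t)]

Strategy: write B = P · J · P⁻¹ where J is a Jordan canonical form, so e^{tB} = P · e^{tJ} · P⁻¹, and e^{tJ} can be computed block-by-block.

B has Jordan form
J =
  [-5,  1,  0]
  [ 0, -5,  0]
  [ 0,  0, -5]
(up to reordering of blocks).

Per-block formulas:
  For a 2×2 Jordan block J_2(-5): exp(t · J_2(-5)) = e^(-5t)·(I + t·N), where N is the 2×2 nilpotent shift.
  For a 1×1 block at λ = -5: exp(t · [-5]) = [e^(-5t)].

After assembling e^{tJ} and conjugating by P, we get:

e^{tB} =
  [exp(-5*t), -2*t*exp(-5*t), 0]
  [0, exp(-5*t), 0]
  [0, t*exp(-5*t), exp(-5*t)]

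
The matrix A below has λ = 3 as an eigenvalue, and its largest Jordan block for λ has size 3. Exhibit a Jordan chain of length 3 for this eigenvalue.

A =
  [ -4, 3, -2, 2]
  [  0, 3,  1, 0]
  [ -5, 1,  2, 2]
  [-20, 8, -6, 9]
A Jordan chain for λ = 3 of length 3:
v_1 = (-2, -2, 0, -4)ᵀ
v_2 = (2, 0, -2, 4)ᵀ
v_3 = (1, 3, 0, 0)ᵀ

Let N = A − (3)·I. We want v_3 with N^3 v_3 = 0 but N^2 v_3 ≠ 0; then v_{j-1} := N · v_j for j = 3, …, 2.

Pick v_3 = (1, 3, 0, 0)ᵀ.
Then v_2 = N · v_3 = (2, 0, -2, 4)ᵀ.
Then v_1 = N · v_2 = (-2, -2, 0, -4)ᵀ.

Sanity check: (A − (3)·I) v_1 = (0, 0, 0, 0)ᵀ = 0. ✓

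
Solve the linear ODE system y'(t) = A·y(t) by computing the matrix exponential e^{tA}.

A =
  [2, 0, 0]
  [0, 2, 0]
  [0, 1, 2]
e^{tA} =
  [exp(2*t), 0, 0]
  [0, exp(2*t), 0]
  [0, t*exp(2*t), exp(2*t)]

Strategy: write A = P · J · P⁻¹ where J is a Jordan canonical form, so e^{tA} = P · e^{tJ} · P⁻¹, and e^{tJ} can be computed block-by-block.

A has Jordan form
J =
  [2, 1, 0]
  [0, 2, 0]
  [0, 0, 2]
(up to reordering of blocks).

Per-block formulas:
  For a 2×2 Jordan block J_2(2): exp(t · J_2(2)) = e^(2t)·(I + t·N), where N is the 2×2 nilpotent shift.
  For a 1×1 block at λ = 2: exp(t · [2]) = [e^(2t)].

After assembling e^{tJ} and conjugating by P, we get:

e^{tA} =
  [exp(2*t), 0, 0]
  [0, exp(2*t), 0]
  [0, t*exp(2*t), exp(2*t)]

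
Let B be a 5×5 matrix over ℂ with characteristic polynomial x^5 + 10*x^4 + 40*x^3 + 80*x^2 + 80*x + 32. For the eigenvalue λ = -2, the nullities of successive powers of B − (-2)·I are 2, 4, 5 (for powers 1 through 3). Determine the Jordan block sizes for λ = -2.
Block sizes for λ = -2: [3, 2]

From the dimensions of kernels of powers, the number of Jordan blocks of size at least j is d_j − d_{j−1} where d_j = dim ker(N^j) (with d_0 = 0). Computing the differences gives [2, 2, 1].
The number of blocks of size exactly k is (#blocks of size ≥ k) − (#blocks of size ≥ k + 1), so the partition is: 1 block(s) of size 2, 1 block(s) of size 3.
In nonincreasing order the block sizes are [3, 2].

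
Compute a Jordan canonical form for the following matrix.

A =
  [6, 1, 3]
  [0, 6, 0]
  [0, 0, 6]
J_2(6) ⊕ J_1(6)

The characteristic polynomial is
  det(x·I − A) = x^3 - 18*x^2 + 108*x - 216 = (x - 6)^3

Eigenvalues and multiplicities (the geometric multiplicity of λ is n − rank(A − λI), which equals the number of Jordan blocks for λ):
  λ = 6: algebraic multiplicity = 3, geometric multiplicity = 2

Determining the block sizes for each eigenvalue:
  λ = 6: 2 blocks summing to 3 forces exactly one block of size 2 and the rest size 1 → block sizes [2, 1]

Assembling the blocks gives a Jordan form
J =
  [6, 1, 0]
  [0, 6, 0]
  [0, 0, 6]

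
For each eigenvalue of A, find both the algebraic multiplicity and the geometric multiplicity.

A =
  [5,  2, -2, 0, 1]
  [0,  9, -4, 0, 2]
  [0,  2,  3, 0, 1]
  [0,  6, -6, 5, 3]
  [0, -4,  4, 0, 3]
λ = 5: alg = 5, geom = 4

Step 1 — factor the characteristic polynomial to read off the algebraic multiplicities:
  χ_A(x) = (x - 5)^5

Step 2 — compute geometric multiplicities via the rank-nullity identity g(λ) = n − rank(A − λI):
  rank(A − (5)·I) = 1, so dim ker(A − (5)·I) = n − 1 = 4

Summary:
  λ = 5: algebraic multiplicity = 5, geometric multiplicity = 4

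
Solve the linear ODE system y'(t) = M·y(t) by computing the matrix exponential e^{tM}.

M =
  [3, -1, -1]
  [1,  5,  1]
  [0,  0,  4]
e^{tM} =
  [-t*exp(4*t) + exp(4*t), -t*exp(4*t), -t*exp(4*t)]
  [t*exp(4*t), t*exp(4*t) + exp(4*t), t*exp(4*t)]
  [0, 0, exp(4*t)]

Strategy: write M = P · J · P⁻¹ where J is a Jordan canonical form, so e^{tM} = P · e^{tJ} · P⁻¹, and e^{tJ} can be computed block-by-block.

M has Jordan form
J =
  [4, 1, 0]
  [0, 4, 0]
  [0, 0, 4]
(up to reordering of blocks).

Per-block formulas:
  For a 2×2 Jordan block J_2(4): exp(t · J_2(4)) = e^(4t)·(I + t·N), where N is the 2×2 nilpotent shift.
  For a 1×1 block at λ = 4: exp(t · [4]) = [e^(4t)].

After assembling e^{tJ} and conjugating by P, we get:

e^{tM} =
  [-t*exp(4*t) + exp(4*t), -t*exp(4*t), -t*exp(4*t)]
  [t*exp(4*t), t*exp(4*t) + exp(4*t), t*exp(4*t)]
  [0, 0, exp(4*t)]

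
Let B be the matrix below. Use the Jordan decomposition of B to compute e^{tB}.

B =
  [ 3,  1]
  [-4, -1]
e^{tB} =
  [2*t*exp(t) + exp(t), t*exp(t)]
  [-4*t*exp(t), -2*t*exp(t) + exp(t)]

Strategy: write B = P · J · P⁻¹ where J is a Jordan canonical form, so e^{tB} = P · e^{tJ} · P⁻¹, and e^{tJ} can be computed block-by-block.

B has Jordan form
J =
  [1, 1]
  [0, 1]
(up to reordering of blocks).

Per-block formulas:
  For a 2×2 Jordan block J_2(1): exp(t · J_2(1)) = e^(1t)·(I + t·N), where N is the 2×2 nilpotent shift.

After assembling e^{tJ} and conjugating by P, we get:

e^{tB} =
  [2*t*exp(t) + exp(t), t*exp(t)]
  [-4*t*exp(t), -2*t*exp(t) + exp(t)]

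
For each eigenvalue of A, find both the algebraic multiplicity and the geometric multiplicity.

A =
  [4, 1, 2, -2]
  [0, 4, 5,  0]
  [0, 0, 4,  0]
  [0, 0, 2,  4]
λ = 4: alg = 4, geom = 2

Step 1 — factor the characteristic polynomial to read off the algebraic multiplicities:
  χ_A(x) = (x - 4)^4

Step 2 — compute geometric multiplicities via the rank-nullity identity g(λ) = n − rank(A − λI):
  rank(A − (4)·I) = 2, so dim ker(A − (4)·I) = n − 2 = 2

Summary:
  λ = 4: algebraic multiplicity = 4, geometric multiplicity = 2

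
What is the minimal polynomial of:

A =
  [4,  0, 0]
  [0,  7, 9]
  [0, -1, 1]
x^2 - 8*x + 16

The characteristic polynomial is χ_A(x) = (x - 4)^3, so the eigenvalues are known. The minimal polynomial is
  m_A(x) = Π_λ (x − λ)^{k_λ}
where k_λ is the size of the *largest* Jordan block for λ (equivalently, the smallest k with (A − λI)^k v = 0 for every generalised eigenvector v of λ).

  λ = 4: largest Jordan block has size 2, contributing (x − 4)^2

So m_A(x) = (x - 4)^2 = x^2 - 8*x + 16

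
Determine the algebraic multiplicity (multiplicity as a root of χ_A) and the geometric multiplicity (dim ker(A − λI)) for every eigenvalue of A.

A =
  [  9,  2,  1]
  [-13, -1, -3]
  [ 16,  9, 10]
λ = 6: alg = 3, geom = 1

Step 1 — factor the characteristic polynomial to read off the algebraic multiplicities:
  χ_A(x) = (x - 6)^3

Step 2 — compute geometric multiplicities via the rank-nullity identity g(λ) = n − rank(A − λI):
  rank(A − (6)·I) = 2, so dim ker(A − (6)·I) = n − 2 = 1

Summary:
  λ = 6: algebraic multiplicity = 3, geometric multiplicity = 1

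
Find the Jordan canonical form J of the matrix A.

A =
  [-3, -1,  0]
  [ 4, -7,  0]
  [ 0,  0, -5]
J_2(-5) ⊕ J_1(-5)

The characteristic polynomial is
  det(x·I − A) = x^3 + 15*x^2 + 75*x + 125 = (x + 5)^3

Eigenvalues and multiplicities (the geometric multiplicity of λ is n − rank(A − λI), which equals the number of Jordan blocks for λ):
  λ = -5: algebraic multiplicity = 3, geometric multiplicity = 2

Determining the block sizes for each eigenvalue:
  λ = -5: 2 blocks summing to 3 forces exactly one block of size 2 and the rest size 1 → block sizes [2, 1]

Assembling the blocks gives a Jordan form
J =
  [-5,  1,  0]
  [ 0, -5,  0]
  [ 0,  0, -5]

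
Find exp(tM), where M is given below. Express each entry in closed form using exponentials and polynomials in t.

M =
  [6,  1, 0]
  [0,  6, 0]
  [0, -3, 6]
e^{tM} =
  [exp(6*t), t*exp(6*t), 0]
  [0, exp(6*t), 0]
  [0, -3*t*exp(6*t), exp(6*t)]

Strategy: write M = P · J · P⁻¹ where J is a Jordan canonical form, so e^{tM} = P · e^{tJ} · P⁻¹, and e^{tJ} can be computed block-by-block.

M has Jordan form
J =
  [6, 1, 0]
  [0, 6, 0]
  [0, 0, 6]
(up to reordering of blocks).

Per-block formulas:
  For a 2×2 Jordan block J_2(6): exp(t · J_2(6)) = e^(6t)·(I + t·N), where N is the 2×2 nilpotent shift.
  For a 1×1 block at λ = 6: exp(t · [6]) = [e^(6t)].

After assembling e^{tJ} and conjugating by P, we get:

e^{tM} =
  [exp(6*t), t*exp(6*t), 0]
  [0, exp(6*t), 0]
  [0, -3*t*exp(6*t), exp(6*t)]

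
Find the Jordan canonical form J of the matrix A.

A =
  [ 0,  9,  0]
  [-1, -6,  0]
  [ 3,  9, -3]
J_2(-3) ⊕ J_1(-3)

The characteristic polynomial is
  det(x·I − A) = x^3 + 9*x^2 + 27*x + 27 = (x + 3)^3

Eigenvalues and multiplicities (the geometric multiplicity of λ is n − rank(A − λI), which equals the number of Jordan blocks for λ):
  λ = -3: algebraic multiplicity = 3, geometric multiplicity = 2

Determining the block sizes for each eigenvalue:
  λ = -3: 2 blocks summing to 3 forces exactly one block of size 2 and the rest size 1 → block sizes [2, 1]

Assembling the blocks gives a Jordan form
J =
  [-3,  1,  0]
  [ 0, -3,  0]
  [ 0,  0, -3]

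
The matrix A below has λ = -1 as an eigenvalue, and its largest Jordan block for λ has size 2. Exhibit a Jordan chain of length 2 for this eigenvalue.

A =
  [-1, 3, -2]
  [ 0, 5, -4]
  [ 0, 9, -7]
A Jordan chain for λ = -1 of length 2:
v_1 = (3, 6, 9)ᵀ
v_2 = (0, 1, 0)ᵀ

Let N = A − (-1)·I. We want v_2 with N^2 v_2 = 0 but N^1 v_2 ≠ 0; then v_{j-1} := N · v_j for j = 2, …, 2.

Pick v_2 = (0, 1, 0)ᵀ.
Then v_1 = N · v_2 = (3, 6, 9)ᵀ.

Sanity check: (A − (-1)·I) v_1 = (0, 0, 0)ᵀ = 0. ✓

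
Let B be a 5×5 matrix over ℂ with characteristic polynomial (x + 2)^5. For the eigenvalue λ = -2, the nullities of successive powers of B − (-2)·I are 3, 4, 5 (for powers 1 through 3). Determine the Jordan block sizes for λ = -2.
Block sizes for λ = -2: [3, 1, 1]

From the dimensions of kernels of powers, the number of Jordan blocks of size at least j is d_j − d_{j−1} where d_j = dim ker(N^j) (with d_0 = 0). Computing the differences gives [3, 1, 1].
The number of blocks of size exactly k is (#blocks of size ≥ k) − (#blocks of size ≥ k + 1), so the partition is: 2 block(s) of size 1, 1 block(s) of size 3.
In nonincreasing order the block sizes are [3, 1, 1].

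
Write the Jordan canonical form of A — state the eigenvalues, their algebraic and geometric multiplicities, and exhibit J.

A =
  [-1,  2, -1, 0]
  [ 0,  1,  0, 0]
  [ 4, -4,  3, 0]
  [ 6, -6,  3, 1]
J_2(1) ⊕ J_1(1) ⊕ J_1(1)

The characteristic polynomial is
  det(x·I − A) = x^4 - 4*x^3 + 6*x^2 - 4*x + 1 = (x - 1)^4

Eigenvalues and multiplicities (the geometric multiplicity of λ is n − rank(A − λI), which equals the number of Jordan blocks for λ):
  λ = 1: algebraic multiplicity = 4, geometric multiplicity = 3

Determining the block sizes for each eigenvalue:
  λ = 1: 3 blocks summing to 4 forces exactly one block of size 2 and the rest size 1 → block sizes [2, 1, 1]

Assembling the blocks gives a Jordan form
J =
  [1, 1, 0, 0]
  [0, 1, 0, 0]
  [0, 0, 1, 0]
  [0, 0, 0, 1]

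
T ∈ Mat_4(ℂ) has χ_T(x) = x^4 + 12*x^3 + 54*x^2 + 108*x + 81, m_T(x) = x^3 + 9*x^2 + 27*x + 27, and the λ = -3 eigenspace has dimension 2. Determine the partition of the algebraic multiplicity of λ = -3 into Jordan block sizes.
Block sizes for λ = -3: [3, 1]

Step 1 — from the characteristic polynomial, algebraic multiplicity of λ = -3 is 4. From dim ker(T − (-3)·I) = 2, there are exactly 2 Jordan blocks for λ = -3.
Step 2 — from the minimal polynomial, the factor (x + 3)^3 tells us the largest block for λ = -3 has size 3.
Step 3 — with total size 4, 2 blocks, and largest block 3, the block sizes (in nonincreasing order) are [3, 1].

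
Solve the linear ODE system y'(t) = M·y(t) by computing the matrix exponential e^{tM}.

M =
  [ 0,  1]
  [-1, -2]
e^{tM} =
  [t*exp(-t) + exp(-t), t*exp(-t)]
  [-t*exp(-t), -t*exp(-t) + exp(-t)]

Strategy: write M = P · J · P⁻¹ where J is a Jordan canonical form, so e^{tM} = P · e^{tJ} · P⁻¹, and e^{tJ} can be computed block-by-block.

M has Jordan form
J =
  [-1,  1]
  [ 0, -1]
(up to reordering of blocks).

Per-block formulas:
  For a 2×2 Jordan block J_2(-1): exp(t · J_2(-1)) = e^(-1t)·(I + t·N), where N is the 2×2 nilpotent shift.

After assembling e^{tJ} and conjugating by P, we get:

e^{tM} =
  [t*exp(-t) + exp(-t), t*exp(-t)]
  [-t*exp(-t), -t*exp(-t) + exp(-t)]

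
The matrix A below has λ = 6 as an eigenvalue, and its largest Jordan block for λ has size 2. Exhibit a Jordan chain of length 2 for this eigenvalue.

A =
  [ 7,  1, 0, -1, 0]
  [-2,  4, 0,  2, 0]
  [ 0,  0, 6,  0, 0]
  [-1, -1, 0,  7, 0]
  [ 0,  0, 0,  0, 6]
A Jordan chain for λ = 6 of length 2:
v_1 = (1, -2, 0, -1, 0)ᵀ
v_2 = (1, 0, 0, 0, 0)ᵀ

Let N = A − (6)·I. We want v_2 with N^2 v_2 = 0 but N^1 v_2 ≠ 0; then v_{j-1} := N · v_j for j = 2, …, 2.

Pick v_2 = (1, 0, 0, 0, 0)ᵀ.
Then v_1 = N · v_2 = (1, -2, 0, -1, 0)ᵀ.

Sanity check: (A − (6)·I) v_1 = (0, 0, 0, 0, 0)ᵀ = 0. ✓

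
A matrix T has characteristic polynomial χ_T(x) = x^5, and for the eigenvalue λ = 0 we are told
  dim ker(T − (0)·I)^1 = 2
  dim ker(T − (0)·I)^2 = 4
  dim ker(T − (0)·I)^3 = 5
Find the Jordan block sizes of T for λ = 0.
Block sizes for λ = 0: [3, 2]

From the dimensions of kernels of powers, the number of Jordan blocks of size at least j is d_j − d_{j−1} where d_j = dim ker(N^j) (with d_0 = 0). Computing the differences gives [2, 2, 1].
The number of blocks of size exactly k is (#blocks of size ≥ k) − (#blocks of size ≥ k + 1), so the partition is: 1 block(s) of size 2, 1 block(s) of size 3.
In nonincreasing order the block sizes are [3, 2].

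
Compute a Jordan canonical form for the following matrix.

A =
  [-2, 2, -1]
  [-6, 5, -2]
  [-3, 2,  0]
J_2(1) ⊕ J_1(1)

The characteristic polynomial is
  det(x·I − A) = x^3 - 3*x^2 + 3*x - 1 = (x - 1)^3

Eigenvalues and multiplicities (the geometric multiplicity of λ is n − rank(A − λI), which equals the number of Jordan blocks for λ):
  λ = 1: algebraic multiplicity = 3, geometric multiplicity = 2

Determining the block sizes for each eigenvalue:
  λ = 1: 2 blocks summing to 3 forces exactly one block of size 2 and the rest size 1 → block sizes [2, 1]

Assembling the blocks gives a Jordan form
J =
  [1, 1, 0]
  [0, 1, 0]
  [0, 0, 1]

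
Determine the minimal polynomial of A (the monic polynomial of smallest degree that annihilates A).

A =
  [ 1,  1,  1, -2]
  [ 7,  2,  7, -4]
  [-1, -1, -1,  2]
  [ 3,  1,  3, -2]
x^3

The characteristic polynomial is χ_A(x) = x^4, so the eigenvalues are known. The minimal polynomial is
  m_A(x) = Π_λ (x − λ)^{k_λ}
where k_λ is the size of the *largest* Jordan block for λ (equivalently, the smallest k with (A − λI)^k v = 0 for every generalised eigenvector v of λ).

  λ = 0: largest Jordan block has size 3, contributing (x − 0)^3

So m_A(x) = x^3 = x^3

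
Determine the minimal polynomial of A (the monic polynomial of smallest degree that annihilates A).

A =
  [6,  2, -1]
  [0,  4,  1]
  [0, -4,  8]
x^2 - 12*x + 36

The characteristic polynomial is χ_A(x) = (x - 6)^3, so the eigenvalues are known. The minimal polynomial is
  m_A(x) = Π_λ (x − λ)^{k_λ}
where k_λ is the size of the *largest* Jordan block for λ (equivalently, the smallest k with (A − λI)^k v = 0 for every generalised eigenvector v of λ).

  λ = 6: largest Jordan block has size 2, contributing (x − 6)^2

So m_A(x) = (x - 6)^2 = x^2 - 12*x + 36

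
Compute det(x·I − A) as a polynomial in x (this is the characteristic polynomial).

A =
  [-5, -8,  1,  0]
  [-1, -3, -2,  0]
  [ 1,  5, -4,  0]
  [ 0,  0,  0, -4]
x^4 + 16*x^3 + 96*x^2 + 256*x + 256

Expanding det(x·I − A) (e.g. by cofactor expansion or by noting that A is similar to its Jordan form J, which has the same characteristic polynomial as A) gives
  χ_A(x) = x^4 + 16*x^3 + 96*x^2 + 256*x + 256
which factors as (x + 4)^4. The eigenvalues (with algebraic multiplicities) are λ = -4 with multiplicity 4.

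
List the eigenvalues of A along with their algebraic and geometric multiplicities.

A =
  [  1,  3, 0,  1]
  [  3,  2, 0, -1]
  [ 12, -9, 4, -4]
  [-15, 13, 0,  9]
λ = 4: alg = 4, geom = 2

Step 1 — factor the characteristic polynomial to read off the algebraic multiplicities:
  χ_A(x) = (x - 4)^4

Step 2 — compute geometric multiplicities via the rank-nullity identity g(λ) = n − rank(A − λI):
  rank(A − (4)·I) = 2, so dim ker(A − (4)·I) = n − 2 = 2

Summary:
  λ = 4: algebraic multiplicity = 4, geometric multiplicity = 2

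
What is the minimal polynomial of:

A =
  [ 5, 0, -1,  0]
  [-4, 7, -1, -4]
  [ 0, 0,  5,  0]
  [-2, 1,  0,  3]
x^3 - 15*x^2 + 75*x - 125

The characteristic polynomial is χ_A(x) = (x - 5)^4, so the eigenvalues are known. The minimal polynomial is
  m_A(x) = Π_λ (x − λ)^{k_λ}
where k_λ is the size of the *largest* Jordan block for λ (equivalently, the smallest k with (A − λI)^k v = 0 for every generalised eigenvector v of λ).

  λ = 5: largest Jordan block has size 3, contributing (x − 5)^3

So m_A(x) = (x - 5)^3 = x^3 - 15*x^2 + 75*x - 125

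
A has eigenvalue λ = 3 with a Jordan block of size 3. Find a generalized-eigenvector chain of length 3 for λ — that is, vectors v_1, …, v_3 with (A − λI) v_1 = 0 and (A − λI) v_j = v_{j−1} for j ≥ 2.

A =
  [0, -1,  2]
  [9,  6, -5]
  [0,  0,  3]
A Jordan chain for λ = 3 of length 3:
v_1 = (-1, 3, 0)ᵀ
v_2 = (2, -5, 0)ᵀ
v_3 = (0, 0, 1)ᵀ

Let N = A − (3)·I. We want v_3 with N^3 v_3 = 0 but N^2 v_3 ≠ 0; then v_{j-1} := N · v_j for j = 3, …, 2.

Pick v_3 = (0, 0, 1)ᵀ.
Then v_2 = N · v_3 = (2, -5, 0)ᵀ.
Then v_1 = N · v_2 = (-1, 3, 0)ᵀ.

Sanity check: (A − (3)·I) v_1 = (0, 0, 0)ᵀ = 0. ✓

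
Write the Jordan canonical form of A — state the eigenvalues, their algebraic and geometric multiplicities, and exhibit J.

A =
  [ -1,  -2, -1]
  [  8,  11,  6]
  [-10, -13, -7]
J_3(1)

The characteristic polynomial is
  det(x·I − A) = x^3 - 3*x^2 + 3*x - 1 = (x - 1)^3

Eigenvalues and multiplicities (the geometric multiplicity of λ is n − rank(A − λI), which equals the number of Jordan blocks for λ):
  λ = 1: algebraic multiplicity = 3, geometric multiplicity = 1

Determining the block sizes for each eigenvalue:
  λ = 1: one block (gm = 1), so the single block has size am = 3 → block sizes [3]

Assembling the blocks gives a Jordan form
J =
  [1, 1, 0]
  [0, 1, 1]
  [0, 0, 1]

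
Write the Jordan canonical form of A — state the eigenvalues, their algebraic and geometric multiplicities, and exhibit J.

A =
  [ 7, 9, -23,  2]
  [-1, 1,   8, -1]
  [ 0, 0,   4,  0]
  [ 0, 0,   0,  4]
J_3(4) ⊕ J_1(4)

The characteristic polynomial is
  det(x·I − A) = x^4 - 16*x^3 + 96*x^2 - 256*x + 256 = (x - 4)^4

Eigenvalues and multiplicities (the geometric multiplicity of λ is n − rank(A − λI), which equals the number of Jordan blocks for λ):
  λ = 4: algebraic multiplicity = 4, geometric multiplicity = 2

Determining the block sizes for each eigenvalue:
  λ = 4: with am = 4 and gm = 2, the partition is not yet determined (e.g. several partitions of 4 into 2 parts exist). Let N = A − (4)·I. Computing rank(N^1) = 2, rank(N^2) = 1, rank(N^3) = 0; the number of blocks of size ≥ j is rank(N^{j−1}) − rank(N^j), giving [2, 1, 1]. So we have 1 block(s) of size 3, 1 block(s) of size 1 → block sizes [3, 1]

Assembling the blocks gives a Jordan form
J =
  [4, 1, 0, 0]
  [0, 4, 1, 0]
  [0, 0, 4, 0]
  [0, 0, 0, 4]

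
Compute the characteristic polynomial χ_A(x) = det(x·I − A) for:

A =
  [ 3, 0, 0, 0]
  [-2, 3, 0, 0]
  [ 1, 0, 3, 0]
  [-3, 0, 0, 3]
x^4 - 12*x^3 + 54*x^2 - 108*x + 81

Expanding det(x·I − A) (e.g. by cofactor expansion or by noting that A is similar to its Jordan form J, which has the same characteristic polynomial as A) gives
  χ_A(x) = x^4 - 12*x^3 + 54*x^2 - 108*x + 81
which factors as (x - 3)^4. The eigenvalues (with algebraic multiplicities) are λ = 3 with multiplicity 4.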